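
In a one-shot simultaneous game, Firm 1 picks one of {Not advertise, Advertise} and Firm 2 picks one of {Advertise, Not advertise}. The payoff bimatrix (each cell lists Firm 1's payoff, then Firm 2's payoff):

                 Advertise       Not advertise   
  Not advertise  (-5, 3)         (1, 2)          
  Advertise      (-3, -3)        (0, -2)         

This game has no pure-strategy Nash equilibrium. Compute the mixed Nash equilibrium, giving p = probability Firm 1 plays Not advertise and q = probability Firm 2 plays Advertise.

Firm 1's mix must leave Firm 2 indifferent between Advertise and Not advertise.
  Firm 2's payoff from Advertise: p·3 + (1−p)·(-3) = 6p - 3
  Firm 2's payoff from Not advertise: p·2 + (1−p)·(-2) = 4p - 2
  6p - 3 = 4p - 2  ⇒  2p = 1  ⇒  p = 1/2.
Firm 1's indifference between Not advertise and Advertise determines Firm 2's mixing probability q:
  Firm 1's payoff from Not advertise: q·(-5) + (1−q)·1 = -6q + 1
  Firm 1's payoff from Advertise: q·(-3) + (1−q)·0 = -3q
  -6q + 1 = -3q  ⇒  -3q = -1  ⇒  q = 1/3.

p = 1/2, q = 1/3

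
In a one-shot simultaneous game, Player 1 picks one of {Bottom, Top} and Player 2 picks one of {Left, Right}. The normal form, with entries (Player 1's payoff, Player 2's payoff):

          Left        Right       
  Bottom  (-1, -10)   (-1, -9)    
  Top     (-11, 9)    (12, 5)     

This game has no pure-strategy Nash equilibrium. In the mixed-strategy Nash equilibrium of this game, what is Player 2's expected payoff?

-31/5

Set Player 2's expected payoff from Left equal to that from Right:
  Player 2's expected payoff from Left: p·(-10) + (1−p)·9 = -19p + 9
  Player 2's expected payoff from Right: p·(-9) + (1−p)·5 = -14p + 5
  -19p + 9 = -14p + 5  ⇒  -5p = -4  ⇒  p = 4/5.
At equilibrium Player 2 is indifferent across columns, so Player 2's payoff equals the payoff from Left: (4/5)·(-10) + (1/5)·9 = -31/5.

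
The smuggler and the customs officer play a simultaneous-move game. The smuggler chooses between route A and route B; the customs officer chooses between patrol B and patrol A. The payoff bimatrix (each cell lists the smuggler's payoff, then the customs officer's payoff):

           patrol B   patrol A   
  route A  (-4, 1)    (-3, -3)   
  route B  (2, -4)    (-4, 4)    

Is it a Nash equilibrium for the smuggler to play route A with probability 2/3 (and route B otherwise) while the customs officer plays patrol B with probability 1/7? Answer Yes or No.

Yes

Check the customs officer's indifference given the smuggler's mix p = 2/3:
  payoff from patrol B = -2/3; payoff from patrol A = -2/3 — equal.
Check the smuggler's indifference given the customs officer's mix q = 1/7:
  payoff from route A = -22/7; payoff from route B = -22/7 — equal.
Both players are indifferent, so neither can profitably deviate.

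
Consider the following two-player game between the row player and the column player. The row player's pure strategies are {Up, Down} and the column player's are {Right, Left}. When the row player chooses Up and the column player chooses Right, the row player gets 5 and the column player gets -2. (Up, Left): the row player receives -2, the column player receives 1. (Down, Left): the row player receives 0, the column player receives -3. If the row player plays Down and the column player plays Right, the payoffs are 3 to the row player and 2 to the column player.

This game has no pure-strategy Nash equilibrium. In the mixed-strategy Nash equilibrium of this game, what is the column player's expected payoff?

-1/2

The row player's mix must leave the column player indifferent between Right and Left.
  the column player's payoff from Right: p·(-2) + (1−p)·2 = -4p + 2
  the column player's payoff from Left: p·1 + (1−p)·(-3) = 4p - 3
  -4p + 2 = 4p - 3  ⇒  -8p = -5  ⇒  p = 5/8.
At equilibrium the column player is indifferent across columns, so the column player's payoff equals the payoff from Right: (5/8)·(-2) + (3/8)·2 = -1/2.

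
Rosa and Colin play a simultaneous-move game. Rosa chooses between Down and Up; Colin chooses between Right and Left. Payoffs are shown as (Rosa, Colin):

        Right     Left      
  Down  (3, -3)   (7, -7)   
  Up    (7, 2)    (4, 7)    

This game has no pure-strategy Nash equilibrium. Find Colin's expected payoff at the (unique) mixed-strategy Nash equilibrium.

In a mixed equilibrium Colin is indifferent between Right and Left; this condition fixes p.
  Colin's payoff from Right: p·(-3) + (1−p)·2 = -5p + 2
  Colin's payoff from Left: p·(-7) + (1−p)·7 = -14p + 7
  -5p + 2 = -14p + 7  ⇒  9p = 5  ⇒  p = 5/9.
At equilibrium Colin is indifferent across columns, so Colin's payoff equals the payoff from Right: (5/9)·(-3) + (4/9)·2 = -7/9.

-7/9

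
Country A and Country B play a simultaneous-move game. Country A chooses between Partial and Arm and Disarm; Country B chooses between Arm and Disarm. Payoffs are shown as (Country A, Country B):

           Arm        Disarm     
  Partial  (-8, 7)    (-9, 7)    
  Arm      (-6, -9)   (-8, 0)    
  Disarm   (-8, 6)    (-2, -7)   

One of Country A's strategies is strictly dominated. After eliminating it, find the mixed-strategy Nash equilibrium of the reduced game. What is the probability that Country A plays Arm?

p = 13/22

Country A's strategy Partial is strictly dominated by Arm: -6 > -8 and -8 > -9. Eliminate Partial.
Country A's mix must leave Country B indifferent between Arm and Disarm.
  Country B's payoff from Arm: p·(-9) + (1−p)·6 = -15p + 6
  Country B's payoff from Disarm: p·0 + (1−p)·(-7) = 7p - 7
  -15p + 6 = 7p - 7  ⇒  -22p = -13  ⇒  p = 13/22.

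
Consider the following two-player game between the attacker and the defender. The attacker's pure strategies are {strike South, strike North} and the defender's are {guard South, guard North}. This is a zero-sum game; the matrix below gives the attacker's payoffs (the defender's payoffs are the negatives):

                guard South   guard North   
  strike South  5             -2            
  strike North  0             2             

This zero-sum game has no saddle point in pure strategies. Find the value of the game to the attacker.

v = 10/9

Set the attacker's expected payoff from strike South equal to that from strike North:
  the attacker's payoff from strike South: q·5 + (1−q)·(-2) = 7q - 2
  the attacker's payoff from strike North: q·0 + (1−q)·2 = -2q + 2
  7q - 2 = -2q + 2  ⇒  9q = 4  ⇒  q = 4/9.
The value is the attacker's expected payoff against this mix (using strike South): (4/9)·5 + (5/9)·(-2) = 10/9.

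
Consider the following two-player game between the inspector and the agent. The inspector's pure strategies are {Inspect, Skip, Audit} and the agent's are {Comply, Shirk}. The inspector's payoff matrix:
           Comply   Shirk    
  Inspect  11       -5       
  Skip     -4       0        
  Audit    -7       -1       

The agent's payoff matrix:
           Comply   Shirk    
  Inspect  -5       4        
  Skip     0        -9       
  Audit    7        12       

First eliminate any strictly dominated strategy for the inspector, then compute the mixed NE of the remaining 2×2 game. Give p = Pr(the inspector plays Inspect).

The inspector's strategy Audit is strictly dominated by Skip: -4 > -7 and 0 > -1. Eliminate Audit.
In a mixed equilibrium the agent is indifferent between Comply and Shirk; this condition fixes p.
  the agent's expected payoff from Comply: p·(-5) + (1−p)·0 = -5p
  the agent's expected payoff from Shirk: p·4 + (1−p)·(-9) = 13p - 9
  -5p = 13p - 9  ⇒  -18p = -9  ⇒  p = 1/2.

p = 1/2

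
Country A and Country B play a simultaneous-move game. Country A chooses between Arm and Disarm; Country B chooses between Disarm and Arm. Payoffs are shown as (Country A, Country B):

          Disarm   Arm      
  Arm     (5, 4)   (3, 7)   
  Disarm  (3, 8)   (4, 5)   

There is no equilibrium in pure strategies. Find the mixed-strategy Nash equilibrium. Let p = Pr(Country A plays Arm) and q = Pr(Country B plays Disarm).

Country B's indifference between Disarm and Arm determines Country A's mixing probability p:
  Country B's payoff from Disarm: p·4 + (1−p)·8 = -4p + 8
  Country B's payoff from Arm: p·7 + (1−p)·5 = 2p + 5
  -4p + 8 = 2p + 5  ⇒  -6p = -3  ⇒  p = 1/2.
Set Country A's expected payoff from Arm equal to that from Disarm:
  Country A's payoff to Arm: q·5 + (1−q)·3 = 2q + 3
  Country A's payoff to Disarm: q·3 + (1−q)·4 = -q + 4
  2q + 3 = -q + 4  ⇒  3q = 1  ⇒  q = 1/3.

p = 1/2, q = 1/3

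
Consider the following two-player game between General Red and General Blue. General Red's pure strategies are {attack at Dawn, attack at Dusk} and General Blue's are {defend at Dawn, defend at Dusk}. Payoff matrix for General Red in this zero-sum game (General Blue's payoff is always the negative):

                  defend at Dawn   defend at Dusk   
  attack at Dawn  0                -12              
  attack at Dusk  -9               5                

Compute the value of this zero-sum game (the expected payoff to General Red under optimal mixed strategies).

For General Red to be willing to mix, General Red must be indifferent between attack at Dawn and attack at Dusk, which pins down General Blue's mix.
  General Red's payoff from attack at Dawn: q·0 + (1−q)·(-12) = 12q - 12
  General Red's payoff from attack at Dusk: q·(-9) + (1−q)·5 = -14q + 5
  12q - 12 = -14q + 5  ⇒  26q = 17  ⇒  q = 17/26.
The value is General Red's expected payoff against this mix (using attack at Dawn): (17/26)·0 + (9/26)·(-12) = -54/13.

v = -54/13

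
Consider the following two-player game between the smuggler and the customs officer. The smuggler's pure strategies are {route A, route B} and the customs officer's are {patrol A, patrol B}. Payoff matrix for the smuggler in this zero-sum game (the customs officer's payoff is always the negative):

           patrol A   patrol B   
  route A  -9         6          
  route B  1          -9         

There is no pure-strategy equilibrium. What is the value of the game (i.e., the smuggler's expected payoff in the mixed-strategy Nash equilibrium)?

v = -3

In a mixed equilibrium the smuggler is indifferent between route A and route B; this condition fixes q.
  the smuggler's payoff to route A: q·(-9) + (1−q)·6 = -15q + 6
  the smuggler's payoff to route B: q·1 + (1−q)·(-9) = 10q - 9
  -15q + 6 = 10q - 9  ⇒  -25q = -15  ⇒  q = 3/5.
The value is the smuggler's expected payoff against this mix (using route A): (3/5)·(-9) + (2/5)·6 = -3.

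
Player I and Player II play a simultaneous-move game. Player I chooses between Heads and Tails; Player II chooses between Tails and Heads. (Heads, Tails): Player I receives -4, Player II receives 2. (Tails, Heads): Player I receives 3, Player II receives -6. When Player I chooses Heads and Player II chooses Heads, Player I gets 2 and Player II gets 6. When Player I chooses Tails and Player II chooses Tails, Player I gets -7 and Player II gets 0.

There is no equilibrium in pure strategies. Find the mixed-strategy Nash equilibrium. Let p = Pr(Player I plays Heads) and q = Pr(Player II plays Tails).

p = 3/5, q = 1/4

In a mixed equilibrium Player II is indifferent between Tails and Heads; this condition fixes p.
  Player II's payoff to Tails: p·2 + (1−p)·0 = 2p
  Player II's payoff to Heads: p·6 + (1−p)·(-6) = 12p - 6
  2p = 12p - 6  ⇒  -10p = -6  ⇒  p = 3/5.
Player I's indifference between Heads and Tails determines Player II's mixing probability q:
  Player I's payoff to Heads: q·(-4) + (1−q)·2 = -6q + 2
  Player I's payoff to Tails: q·(-7) + (1−q)·3 = -10q + 3
  -6q + 2 = -10q + 3  ⇒  4q = 1  ⇒  q = 1/4.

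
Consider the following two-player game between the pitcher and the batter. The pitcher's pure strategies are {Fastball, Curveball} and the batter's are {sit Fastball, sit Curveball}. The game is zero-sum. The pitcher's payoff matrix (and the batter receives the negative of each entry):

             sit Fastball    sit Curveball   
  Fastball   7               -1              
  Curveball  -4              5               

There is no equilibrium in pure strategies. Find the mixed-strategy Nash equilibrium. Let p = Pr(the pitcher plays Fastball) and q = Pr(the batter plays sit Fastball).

In a mixed equilibrium the batter is indifferent between sit Fastball and sit Curveball; this condition fixes p.
  the batter's payoff to sit Fastball: p·(-7) + (1−p)·4 = -11p + 4
  the batter's payoff to sit Curveball: p·1 + (1−p)·(-5) = 6p - 5
  -11p + 4 = 6p - 5  ⇒  -17p = -9  ⇒  p = 9/17.
The pitcher's indifference between Fastball and Curveball determines the batter's mixing probability q:
  the pitcher's expected payoff from Fastball: q·7 + (1−q)·(-1) = 8q - 1
  the pitcher's expected payoff from Curveball: q·(-4) + (1−q)·5 = -9q + 5
  8q - 1 = -9q + 5  ⇒  17q = 6  ⇒  q = 6/17.

p = 9/17, q = 6/17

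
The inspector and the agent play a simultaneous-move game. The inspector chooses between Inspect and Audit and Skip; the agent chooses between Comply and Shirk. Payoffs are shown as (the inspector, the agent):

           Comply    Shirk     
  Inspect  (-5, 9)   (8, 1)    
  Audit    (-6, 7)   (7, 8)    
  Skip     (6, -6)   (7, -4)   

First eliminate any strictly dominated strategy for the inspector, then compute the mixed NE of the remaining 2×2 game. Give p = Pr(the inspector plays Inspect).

p = 1/5

The inspector's strategy Audit is strictly dominated by Inspect: -5 > -6 and 8 > 7. Eliminate Audit.
Set the agent's expected payoff from Comply equal to that from Shirk:
  the agent's payoff to Comply: p·9 + (1−p)·(-6) = 15p - 6
  the agent's payoff to Shirk: p·1 + (1−p)·(-4) = 5p - 4
  15p - 6 = 5p - 4  ⇒  10p = 2  ⇒  p = 1/5.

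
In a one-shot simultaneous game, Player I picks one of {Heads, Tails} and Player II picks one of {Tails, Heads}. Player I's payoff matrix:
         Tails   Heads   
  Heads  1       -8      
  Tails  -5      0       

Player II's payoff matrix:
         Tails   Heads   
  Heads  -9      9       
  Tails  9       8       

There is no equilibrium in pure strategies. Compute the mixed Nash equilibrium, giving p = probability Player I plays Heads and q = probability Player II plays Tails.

p = 1/19, q = 4/7

For Player II to be willing to mix, Player II must be indifferent between Tails and Heads, which pins down Player I's mix.
  Player II's expected payoff from Tails: p·(-9) + (1−p)·9 = -18p + 9
  Player II's expected payoff from Heads: p·9 + (1−p)·8 = p + 8
  -18p + 9 = p + 8  ⇒  -19p = -1  ⇒  p = 1/19.
In a mixed equilibrium Player I is indifferent between Heads and Tails; this condition fixes q.
  Player I's expected payoff from Heads: q·1 + (1−q)·(-8) = 9q - 8
  Player I's expected payoff from Tails: q·(-5) + (1−q)·0 = -5q
  9q - 8 = -5q  ⇒  14q = 8  ⇒  q = 4/7.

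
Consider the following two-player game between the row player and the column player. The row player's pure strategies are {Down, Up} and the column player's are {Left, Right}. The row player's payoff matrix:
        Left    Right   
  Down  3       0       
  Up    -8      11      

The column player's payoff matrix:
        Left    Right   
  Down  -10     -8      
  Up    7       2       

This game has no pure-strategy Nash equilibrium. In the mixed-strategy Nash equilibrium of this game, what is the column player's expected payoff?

-36/7

The row player's mix must leave the column player indifferent between Left and Right.
  the column player's payoff from Left: p·(-10) + (1−p)·7 = -17p + 7
  the column player's payoff from Right: p·(-8) + (1−p)·2 = -10p + 2
  -17p + 7 = -10p + 2  ⇒  -7p = -5  ⇒  p = 5/7.
At equilibrium the column player is indifferent across columns, so the column player's payoff equals the payoff from Left: (5/7)·(-10) + (2/7)·7 = -36/7.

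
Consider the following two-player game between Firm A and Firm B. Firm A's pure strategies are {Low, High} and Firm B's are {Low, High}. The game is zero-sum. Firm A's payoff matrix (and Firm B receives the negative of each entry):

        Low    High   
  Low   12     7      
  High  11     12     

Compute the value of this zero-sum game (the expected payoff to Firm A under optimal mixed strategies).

Firm A's indifference between Low and High determines Firm B's mixing probability q:
  Firm A's payoff from Low: q·12 + (1−q)·7 = 5q + 7
  Firm A's payoff from High: q·11 + (1−q)·12 = -q + 12
  5q + 7 = -q + 12  ⇒  6q = 5  ⇒  q = 5/6.
The value is Firm A's expected payoff against this mix (using Low): (5/6)·12 + (1/6)·7 = 67/6.

v = 67/6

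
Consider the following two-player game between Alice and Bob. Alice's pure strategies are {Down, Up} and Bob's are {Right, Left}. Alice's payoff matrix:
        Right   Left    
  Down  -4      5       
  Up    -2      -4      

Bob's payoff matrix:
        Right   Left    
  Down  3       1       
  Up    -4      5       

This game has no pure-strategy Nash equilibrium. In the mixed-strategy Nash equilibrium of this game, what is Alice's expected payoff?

-26/11

Set Alice's expected payoff from Down equal to that from Up:
  Alice's payoff from Down: q·(-4) + (1−q)·5 = -9q + 5
  Alice's payoff from Up: q·(-2) + (1−q)·(-4) = 2q - 4
  -9q + 5 = 2q - 4  ⇒  -11q = -9  ⇒  q = 9/11.
At equilibrium Alice is indifferent across rows, so Alice's payoff equals the payoff from Down: (9/11)·(-4) + (2/11)·5 = -26/11.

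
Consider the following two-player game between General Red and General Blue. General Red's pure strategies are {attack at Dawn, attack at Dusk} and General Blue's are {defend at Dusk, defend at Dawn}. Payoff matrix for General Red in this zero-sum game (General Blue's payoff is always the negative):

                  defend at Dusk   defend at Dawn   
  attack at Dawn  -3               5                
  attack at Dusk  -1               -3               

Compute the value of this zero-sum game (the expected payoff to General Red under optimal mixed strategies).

v = -7/5

General Blue's mix must leave General Red indifferent between attack at Dawn and attack at Dusk.
  General Red's expected payoff from attack at Dawn: q·(-3) + (1−q)·5 = -8q + 5
  General Red's expected payoff from attack at Dusk: q·(-1) + (1−q)·(-3) = 2q - 3
  -8q + 5 = 2q - 3  ⇒  -10q = -8  ⇒  q = 4/5.
The value is General Red's expected payoff against this mix (using attack at Dawn): (4/5)·(-3) + (1/5)·5 = -7/5.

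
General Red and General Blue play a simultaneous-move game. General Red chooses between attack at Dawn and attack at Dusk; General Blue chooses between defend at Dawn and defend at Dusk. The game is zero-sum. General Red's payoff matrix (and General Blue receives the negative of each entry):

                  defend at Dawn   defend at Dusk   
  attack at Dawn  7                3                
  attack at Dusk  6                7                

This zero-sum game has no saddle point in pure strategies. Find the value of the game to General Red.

v = 31/5

For General Red to be willing to mix, General Red must be indifferent between attack at Dawn and attack at Dusk, which pins down General Blue's mix.
  General Red's expected payoff from attack at Dawn: q·7 + (1−q)·3 = 4q + 3
  General Red's expected payoff from attack at Dusk: q·6 + (1−q)·7 = -q + 7
  4q + 3 = -q + 7  ⇒  5q = 4  ⇒  q = 4/5.
The value is General Red's expected payoff against this mix (using attack at Dawn): (4/5)·7 + (1/5)·3 = 31/5.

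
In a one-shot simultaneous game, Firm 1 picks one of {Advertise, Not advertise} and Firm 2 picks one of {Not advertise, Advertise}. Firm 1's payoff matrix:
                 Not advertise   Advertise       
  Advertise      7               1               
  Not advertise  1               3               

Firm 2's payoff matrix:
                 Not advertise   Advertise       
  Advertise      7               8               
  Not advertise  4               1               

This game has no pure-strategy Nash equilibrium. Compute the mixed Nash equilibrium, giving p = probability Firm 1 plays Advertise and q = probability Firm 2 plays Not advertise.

p = 3/4, q = 1/4

For Firm 2 to be willing to mix, Firm 2 must be indifferent between Not advertise and Advertise, which pins down Firm 1's mix.
  Firm 2's expected payoff from Not advertise: p·7 + (1−p)·4 = 3p + 4
  Firm 2's expected payoff from Advertise: p·8 + (1−p)·1 = 7p + 1
  3p + 4 = 7p + 1  ⇒  -4p = -3  ⇒  p = 3/4.
Firm 1's indifference between Advertise and Not advertise determines Firm 2's mixing probability q:
  Firm 1's payoff to Advertise: q·7 + (1−q)·1 = 6q + 1
  Firm 1's payoff to Not advertise: q·1 + (1−q)·3 = -2q + 3
  6q + 1 = -2q + 3  ⇒  8q = 2  ⇒  q = 1/4.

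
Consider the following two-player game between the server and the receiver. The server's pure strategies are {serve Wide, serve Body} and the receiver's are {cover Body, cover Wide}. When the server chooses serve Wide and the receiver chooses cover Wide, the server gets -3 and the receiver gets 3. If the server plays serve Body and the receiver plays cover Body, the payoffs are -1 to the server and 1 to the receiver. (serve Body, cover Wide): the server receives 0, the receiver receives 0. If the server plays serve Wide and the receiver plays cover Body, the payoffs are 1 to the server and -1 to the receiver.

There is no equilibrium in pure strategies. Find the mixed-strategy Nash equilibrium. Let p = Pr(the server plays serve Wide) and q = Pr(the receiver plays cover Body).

In a mixed equilibrium the receiver is indifferent between cover Body and cover Wide; this condition fixes p.
  the receiver's expected payoff from cover Body: p·(-1) + (1−p)·1 = -2p + 1
  the receiver's expected payoff from cover Wide: p·3 + (1−p)·0 = 3p
  -2p + 1 = 3p  ⇒  -5p = -1  ⇒  p = 1/5.
The server's indifference between serve Wide and serve Body determines the receiver's mixing probability q:
  the server's payoff from serve Wide: q·1 + (1−q)·(-3) = 4q - 3
  the server's payoff from serve Body: q·(-1) + (1−q)·0 = -q
  4q - 3 = -q  ⇒  5q = 3  ⇒  q = 3/5.

p = 1/5, q = 3/5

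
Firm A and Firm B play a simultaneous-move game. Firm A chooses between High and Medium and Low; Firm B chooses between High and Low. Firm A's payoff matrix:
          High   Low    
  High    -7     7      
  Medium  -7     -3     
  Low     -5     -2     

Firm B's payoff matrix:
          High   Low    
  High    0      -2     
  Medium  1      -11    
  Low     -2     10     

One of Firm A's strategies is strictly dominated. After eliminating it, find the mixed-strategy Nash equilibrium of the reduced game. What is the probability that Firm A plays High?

Firm A's strategy Medium is strictly dominated by Low: -5 > -7 and -2 > -3. Eliminate Medium.
For Firm B to be willing to mix, Firm B must be indifferent between High and Low, which pins down Firm A's mix.
  Firm B's expected payoff from High: p·0 + (1−p)·(-2) = 2p - 2
  Firm B's expected payoff from Low: p·(-2) + (1−p)·10 = -12p + 10
  2p - 2 = -12p + 10  ⇒  14p = 12  ⇒  p = 6/7.

p = 6/7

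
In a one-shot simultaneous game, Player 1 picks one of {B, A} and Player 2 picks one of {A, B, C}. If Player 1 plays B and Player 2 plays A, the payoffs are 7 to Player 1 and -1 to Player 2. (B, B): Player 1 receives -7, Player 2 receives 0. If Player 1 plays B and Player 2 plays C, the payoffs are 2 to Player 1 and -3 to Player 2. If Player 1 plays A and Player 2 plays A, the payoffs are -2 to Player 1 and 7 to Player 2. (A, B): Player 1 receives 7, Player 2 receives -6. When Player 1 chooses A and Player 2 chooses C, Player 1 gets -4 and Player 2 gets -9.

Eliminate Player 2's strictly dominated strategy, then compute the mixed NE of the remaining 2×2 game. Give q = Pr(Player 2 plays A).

Player 2's strategy C is strictly dominated by B: 0 > -3 and -6 > -9. Eliminate C.
Player 1's indifference between B and A determines Player 2's mixing probability q:
  Player 1's payoff to B: q·7 + (1−q)·(-7) = 14q - 7
  Player 1's payoff to A: q·(-2) + (1−q)·7 = -9q + 7
  14q - 7 = -9q + 7  ⇒  23q = 14  ⇒  q = 14/23.

q = 14/23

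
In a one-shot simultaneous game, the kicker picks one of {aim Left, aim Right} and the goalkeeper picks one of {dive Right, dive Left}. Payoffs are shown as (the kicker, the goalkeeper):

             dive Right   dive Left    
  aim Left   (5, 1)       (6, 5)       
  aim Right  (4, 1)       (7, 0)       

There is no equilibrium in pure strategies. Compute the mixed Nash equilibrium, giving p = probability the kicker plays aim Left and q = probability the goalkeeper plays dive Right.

In a mixed equilibrium the goalkeeper is indifferent between dive Right and dive Left; this condition fixes p.
  the goalkeeper's payoff to dive Right: p·1 + (1−p)·1 = 1
  the goalkeeper's payoff to dive Left: p·5 + (1−p)·0 = 5p
  1 = 5p  ⇒  -5p = -1  ⇒  p = 1/5.
For the kicker to be willing to mix, the kicker must be indifferent between aim Left and aim Right, which pins down the goalkeeper's mix.
  the kicker's payoff from aim Left: q·5 + (1−q)·6 = -q + 6
  the kicker's payoff from aim Right: q·4 + (1−q)·7 = -3q + 7
  -q + 6 = -3q + 7  ⇒  2q = 1  ⇒  q = 1/2.

p = 1/5, q = 1/2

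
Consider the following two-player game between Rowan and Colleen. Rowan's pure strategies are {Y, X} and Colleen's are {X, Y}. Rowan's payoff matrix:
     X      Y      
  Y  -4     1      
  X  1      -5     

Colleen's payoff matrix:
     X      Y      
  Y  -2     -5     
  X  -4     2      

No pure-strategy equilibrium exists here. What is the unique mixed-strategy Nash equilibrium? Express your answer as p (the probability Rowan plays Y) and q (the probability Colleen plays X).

Rowan's mix must leave Colleen indifferent between X and Y.
  Colleen's payoff from X: p·(-2) + (1−p)·(-4) = 2p - 4
  Colleen's payoff from Y: p·(-5) + (1−p)·2 = -7p + 2
  2p - 4 = -7p + 2  ⇒  9p = 6  ⇒  p = 2/3.
For Rowan to be willing to mix, Rowan must be indifferent between Y and X, which pins down Colleen's mix.
  Rowan's payoff from Y: q·(-4) + (1−q)·1 = -5q + 1
  Rowan's payoff from X: q·1 + (1−q)·(-5) = 6q - 5
  -5q + 1 = 6q - 5  ⇒  -11q = -6  ⇒  q = 6/11.

p = 2/3, q = 6/11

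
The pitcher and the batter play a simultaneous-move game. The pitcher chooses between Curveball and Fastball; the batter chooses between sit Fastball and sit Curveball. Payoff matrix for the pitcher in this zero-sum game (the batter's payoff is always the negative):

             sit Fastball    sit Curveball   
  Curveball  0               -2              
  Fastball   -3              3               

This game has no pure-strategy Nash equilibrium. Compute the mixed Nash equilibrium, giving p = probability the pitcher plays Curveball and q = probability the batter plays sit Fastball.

The pitcher's mix must leave the batter indifferent between sit Fastball and sit Curveball.
  the batter's payoff from sit Fastball: p·0 + (1−p)·3 = -3p + 3
  the batter's payoff from sit Curveball: p·2 + (1−p)·(-3) = 5p - 3
  -3p + 3 = 5p - 3  ⇒  -8p = -6  ⇒  p = 3/4.
In a mixed equilibrium the pitcher is indifferent between Curveball and Fastball; this condition fixes q.
  the pitcher's payoff to Curveball: q·0 + (1−q)·(-2) = 2q - 2
  the pitcher's payoff to Fastball: q·(-3) + (1−q)·3 = -6q + 3
  2q - 2 = -6q + 3  ⇒  8q = 5  ⇒  q = 5/8.

p = 3/4, q = 5/8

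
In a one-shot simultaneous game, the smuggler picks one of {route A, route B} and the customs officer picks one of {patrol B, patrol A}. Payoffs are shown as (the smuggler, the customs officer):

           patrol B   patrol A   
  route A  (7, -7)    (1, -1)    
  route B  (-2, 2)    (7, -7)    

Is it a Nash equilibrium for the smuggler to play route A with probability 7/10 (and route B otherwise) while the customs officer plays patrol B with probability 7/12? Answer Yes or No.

Given the smuggler's mix p = 7/10, the customs officer's payoff from patrol B is -43/10 but from patrol A is -14/5. The customs officer strictly prefers patrol A, so the customs officer would not mix.
So the proposed profile is not a Nash equilibrium.

No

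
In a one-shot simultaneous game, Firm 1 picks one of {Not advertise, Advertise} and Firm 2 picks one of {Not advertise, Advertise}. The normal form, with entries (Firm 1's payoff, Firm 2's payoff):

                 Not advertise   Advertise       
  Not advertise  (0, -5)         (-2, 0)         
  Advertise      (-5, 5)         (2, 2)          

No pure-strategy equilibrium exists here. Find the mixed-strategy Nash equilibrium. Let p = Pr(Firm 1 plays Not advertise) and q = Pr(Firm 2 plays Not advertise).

Firm 1's mix must leave Firm 2 indifferent between Not advertise and Advertise.
  Firm 2's expected payoff from Not advertise: p·(-5) + (1−p)·5 = -10p + 5
  Firm 2's expected payoff from Advertise: p·0 + (1−p)·2 = -2p + 2
  -10p + 5 = -2p + 2  ⇒  -8p = -3  ⇒  p = 3/8.
In a mixed equilibrium Firm 1 is indifferent between Not advertise and Advertise; this condition fixes q.
  Firm 1's payoff to Not advertise: q·0 + (1−q)·(-2) = 2q - 2
  Firm 1's payoff to Advertise: q·(-5) + (1−q)·2 = -7q + 2
  2q - 2 = -7q + 2  ⇒  9q = 4  ⇒  q = 4/9.

p = 3/8, q = 4/9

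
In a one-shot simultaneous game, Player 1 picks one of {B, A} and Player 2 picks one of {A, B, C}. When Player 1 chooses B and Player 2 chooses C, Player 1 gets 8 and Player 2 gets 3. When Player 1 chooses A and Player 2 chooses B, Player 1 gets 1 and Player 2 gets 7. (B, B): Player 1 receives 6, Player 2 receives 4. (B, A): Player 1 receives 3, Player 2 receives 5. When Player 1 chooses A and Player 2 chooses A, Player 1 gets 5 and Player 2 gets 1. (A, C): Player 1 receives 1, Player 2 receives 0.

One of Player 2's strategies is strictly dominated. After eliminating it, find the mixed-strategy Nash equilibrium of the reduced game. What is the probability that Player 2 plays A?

Player 2's strategy C is strictly dominated by A: 5 > 3 and 1 > 0. Eliminate C.
Player 2's mix must leave Player 1 indifferent between B and A.
  Player 1's payoff to B: q·3 + (1−q)·6 = -3q + 6
  Player 1's payoff to A: q·5 + (1−q)·1 = 4q + 1
  -3q + 6 = 4q + 1  ⇒  -7q = -5  ⇒  q = 5/7.

q = 5/7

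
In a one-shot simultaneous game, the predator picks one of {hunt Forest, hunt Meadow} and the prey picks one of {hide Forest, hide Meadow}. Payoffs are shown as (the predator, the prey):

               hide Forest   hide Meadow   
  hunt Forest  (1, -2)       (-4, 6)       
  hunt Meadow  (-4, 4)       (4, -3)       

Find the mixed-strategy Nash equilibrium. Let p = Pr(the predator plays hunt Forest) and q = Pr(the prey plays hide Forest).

p = 7/15, q = 8/13

The predator's mix must leave the prey indifferent between hide Forest and hide Meadow.
  the prey's payoff from hide Forest: p·(-2) + (1−p)·4 = -6p + 4
  the prey's payoff from hide Meadow: p·6 + (1−p)·(-3) = 9p - 3
  -6p + 4 = 9p - 3  ⇒  -15p = -7  ⇒  p = 7/15.
The prey's mix must leave the predator indifferent between hunt Forest and hunt Meadow.
  the predator's expected payoff from hunt Forest: q·1 + (1−q)·(-4) = 5q - 4
  the predator's expected payoff from hunt Meadow: q·(-4) + (1−q)·4 = -8q + 4
  5q - 4 = -8q + 4  ⇒  13q = 8  ⇒  q = 8/13.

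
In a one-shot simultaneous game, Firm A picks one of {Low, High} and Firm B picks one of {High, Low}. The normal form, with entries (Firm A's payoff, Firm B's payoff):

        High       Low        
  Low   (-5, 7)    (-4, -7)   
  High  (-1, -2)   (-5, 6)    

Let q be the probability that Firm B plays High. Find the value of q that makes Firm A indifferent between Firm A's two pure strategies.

In a mixed equilibrium Firm A is indifferent between Low and High; this condition fixes q.
  Firm A's payoff from Low: q·(-5) + (1−q)·(-4) = -q - 4
  Firm A's payoff from High: q·(-1) + (1−q)·(-5) = 4q - 5
  -q - 4 = 4q - 5  ⇒  -5q = -1  ⇒  q = 1/5.

q = 1/5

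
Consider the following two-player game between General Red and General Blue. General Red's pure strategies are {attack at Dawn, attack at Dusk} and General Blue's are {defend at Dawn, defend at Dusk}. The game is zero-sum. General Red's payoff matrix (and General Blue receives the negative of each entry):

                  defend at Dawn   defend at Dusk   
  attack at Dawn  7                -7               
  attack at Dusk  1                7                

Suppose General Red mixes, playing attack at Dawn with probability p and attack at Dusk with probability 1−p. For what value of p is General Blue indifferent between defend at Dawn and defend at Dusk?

p = 3/10

General Red's mix must leave General Blue indifferent between defend at Dawn and defend at Dusk.
  General Blue's payoff to defend at Dawn: p·(-7) + (1−p)·(-1) = -6p - 1
  General Blue's payoff to defend at Dusk: p·7 + (1−p)·(-7) = 14p - 7
  -6p - 1 = 14p - 7  ⇒  -20p = -6  ⇒  p = 3/10.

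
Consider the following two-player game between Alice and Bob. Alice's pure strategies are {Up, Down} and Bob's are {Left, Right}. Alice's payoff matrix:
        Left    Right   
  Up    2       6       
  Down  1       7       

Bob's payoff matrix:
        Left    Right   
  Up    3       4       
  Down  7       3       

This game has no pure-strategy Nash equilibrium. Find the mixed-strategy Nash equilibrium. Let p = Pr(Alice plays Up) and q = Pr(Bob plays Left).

Alice's mix must leave Bob indifferent between Left and Right.
  Bob's expected payoff from Left: p·3 + (1−p)·7 = -4p + 7
  Bob's expected payoff from Right: p·4 + (1−p)·3 = p + 3
  -4p + 7 = p + 3  ⇒  -5p = -4  ⇒  p = 4/5.
For Alice to be willing to mix, Alice must be indifferent between Up and Down, which pins down Bob's mix.
  Alice's payoff to Up: q·2 + (1−q)·6 = -4q + 6
  Alice's payoff to Down: q·1 + (1−q)·7 = -6q + 7
  -4q + 6 = -6q + 7  ⇒  2q = 1  ⇒  q = 1/2.

p = 4/5, q = 1/2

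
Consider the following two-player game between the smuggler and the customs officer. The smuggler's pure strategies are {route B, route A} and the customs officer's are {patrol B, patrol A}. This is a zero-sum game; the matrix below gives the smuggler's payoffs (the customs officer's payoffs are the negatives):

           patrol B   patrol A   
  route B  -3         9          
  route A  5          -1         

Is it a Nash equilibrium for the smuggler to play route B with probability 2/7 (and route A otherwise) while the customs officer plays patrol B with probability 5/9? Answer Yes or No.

Given the smuggler's mix p = 2/7, the customs officer's payoff from patrol B is -19/7 but from patrol A is -13/7. The customs officer strictly prefers patrol A, so the customs officer would not mix.
So the proposed profile is not a Nash equilibrium.

No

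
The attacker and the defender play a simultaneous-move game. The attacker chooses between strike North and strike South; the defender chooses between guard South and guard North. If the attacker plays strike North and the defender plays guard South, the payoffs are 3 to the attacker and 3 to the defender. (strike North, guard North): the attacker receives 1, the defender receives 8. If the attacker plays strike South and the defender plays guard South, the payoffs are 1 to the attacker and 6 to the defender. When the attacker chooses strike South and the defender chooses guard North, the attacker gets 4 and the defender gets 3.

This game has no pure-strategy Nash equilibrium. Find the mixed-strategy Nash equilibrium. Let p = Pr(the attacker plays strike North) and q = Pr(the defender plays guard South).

p = 3/8, q = 3/5

The attacker's mix must leave the defender indifferent between guard South and guard North.
  the defender's payoff from guard South: p·3 + (1−p)·6 = -3p + 6
  the defender's payoff from guard North: p·8 + (1−p)·3 = 5p + 3
  -3p + 6 = 5p + 3  ⇒  -8p = -3  ⇒  p = 3/8.
In a mixed equilibrium the attacker is indifferent between strike North and strike South; this condition fixes q.
  the attacker's payoff to strike North: q·3 + (1−q)·1 = 2q + 1
  the attacker's payoff to strike South: q·1 + (1−q)·4 = -3q + 4
  2q + 1 = -3q + 4  ⇒  5q = 3  ⇒  q = 3/5.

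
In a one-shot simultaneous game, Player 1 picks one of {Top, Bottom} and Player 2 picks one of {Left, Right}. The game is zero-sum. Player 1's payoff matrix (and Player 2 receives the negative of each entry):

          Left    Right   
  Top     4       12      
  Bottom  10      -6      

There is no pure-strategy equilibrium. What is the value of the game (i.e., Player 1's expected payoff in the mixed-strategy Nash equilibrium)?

v = 6

Set Player 1's expected payoff from Top equal to that from Bottom:
  Player 1's payoff to Top: q·4 + (1−q)·12 = -8q + 12
  Player 1's payoff to Bottom: q·10 + (1−q)·(-6) = 16q - 6
  -8q + 12 = 16q - 6  ⇒  -24q = -18  ⇒  q = 3/4.
The value is Player 1's expected payoff against this mix (using Top): (3/4)·4 + (1/4)·12 = 6.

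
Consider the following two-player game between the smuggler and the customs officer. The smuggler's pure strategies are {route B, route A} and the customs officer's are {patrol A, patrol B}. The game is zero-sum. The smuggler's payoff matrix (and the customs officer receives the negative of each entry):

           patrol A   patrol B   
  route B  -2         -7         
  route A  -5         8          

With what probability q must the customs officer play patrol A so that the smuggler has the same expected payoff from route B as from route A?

q = 5/6

For the smuggler to be willing to mix, the smuggler must be indifferent between route B and route A, which pins down the customs officer's mix.
  the smuggler's payoff from route B: q·(-2) + (1−q)·(-7) = 5q - 7
  the smuggler's payoff from route A: q·(-5) + (1−q)·8 = -13q + 8
  5q - 7 = -13q + 8  ⇒  18q = 15  ⇒  q = 5/6.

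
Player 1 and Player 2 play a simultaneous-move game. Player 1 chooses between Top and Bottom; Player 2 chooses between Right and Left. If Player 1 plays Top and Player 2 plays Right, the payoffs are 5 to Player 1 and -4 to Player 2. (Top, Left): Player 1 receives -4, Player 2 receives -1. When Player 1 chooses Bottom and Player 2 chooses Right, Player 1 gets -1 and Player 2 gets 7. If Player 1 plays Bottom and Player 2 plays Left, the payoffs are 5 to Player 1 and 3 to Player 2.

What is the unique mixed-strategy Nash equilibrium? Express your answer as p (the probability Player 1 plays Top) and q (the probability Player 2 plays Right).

For Player 2 to be willing to mix, Player 2 must be indifferent between Right and Left, which pins down Player 1's mix.
  Player 2's expected payoff from Right: p·(-4) + (1−p)·7 = -11p + 7
  Player 2's expected payoff from Left: p·(-1) + (1−p)·3 = -4p + 3
  -11p + 7 = -4p + 3  ⇒  -7p = -4  ⇒  p = 4/7.
For Player 1 to be willing to mix, Player 1 must be indifferent between Top and Bottom, which pins down Player 2's mix.
  Player 1's payoff from Top: q·5 + (1−q)·(-4) = 9q - 4
  Player 1's payoff from Bottom: q·(-1) + (1−q)·5 = -6q + 5
  9q - 4 = -6q + 5  ⇒  15q = 9  ⇒  q = 3/5.

p = 4/7, q = 3/5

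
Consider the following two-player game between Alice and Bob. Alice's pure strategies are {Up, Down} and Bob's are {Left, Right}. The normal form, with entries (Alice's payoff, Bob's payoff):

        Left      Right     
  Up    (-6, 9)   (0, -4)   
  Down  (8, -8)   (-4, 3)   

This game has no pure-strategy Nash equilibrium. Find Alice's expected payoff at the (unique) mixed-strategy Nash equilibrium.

Bob's mix must leave Alice indifferent between Up and Down.
  Alice's payoff from Up: q·(-6) + (1−q)·0 = -6q
  Alice's payoff from Down: q·8 + (1−q)·(-4) = 12q - 4
  -6q = 12q - 4  ⇒  -18q = -4  ⇒  q = 2/9.
At equilibrium Alice is indifferent across rows, so Alice's payoff equals the payoff from Up: (2/9)·(-6) + (7/9)·0 = -4/3.

-4/3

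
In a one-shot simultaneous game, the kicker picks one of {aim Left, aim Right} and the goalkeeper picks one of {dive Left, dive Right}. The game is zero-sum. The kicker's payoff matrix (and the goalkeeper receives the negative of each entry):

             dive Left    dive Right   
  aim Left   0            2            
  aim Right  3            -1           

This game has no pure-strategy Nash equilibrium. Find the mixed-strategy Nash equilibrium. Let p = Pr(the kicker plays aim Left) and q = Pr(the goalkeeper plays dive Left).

p = 2/3, q = 1/2

Set the goalkeeper's expected payoff from dive Left equal to that from dive Right:
  the goalkeeper's payoff to dive Left: p·0 + (1−p)·(-3) = 3p - 3
  the goalkeeper's payoff to dive Right: p·(-2) + (1−p)·1 = -3p + 1
  3p - 3 = -3p + 1  ⇒  6p = 4  ⇒  p = 2/3.
The goalkeeper's mix must leave the kicker indifferent between aim Left and aim Right.
  the kicker's payoff from aim Left: q·0 + (1−q)·2 = -2q + 2
  the kicker's payoff from aim Right: q·3 + (1−q)·(-1) = 4q - 1
  -2q + 2 = 4q - 1  ⇒  -6q = -3  ⇒  q = 1/2.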